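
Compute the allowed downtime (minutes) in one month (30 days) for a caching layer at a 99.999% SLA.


Formula: allowed downtime = period * (100 - SLA) / 100
Period (month (30 days)) = 43200 minutes
Unavailability fraction = (100 - 99.999) / 100
Allowed downtime = 43200 * (100 - 99.999) / 100
Allowed downtime = 0.432 minutes

0.432 minutes


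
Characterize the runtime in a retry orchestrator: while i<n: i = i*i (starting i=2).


Reasoning: squaring drives double-exponential growth; iterations ~ log log n
Complexity: O(log log n)

O(log log n)


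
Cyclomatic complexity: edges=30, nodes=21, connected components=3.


Formula: V(G) = E - N + 2P
V(G) = 30 - 21 + 2*3
V(G) = 9 + 6
V(G) = 15

15


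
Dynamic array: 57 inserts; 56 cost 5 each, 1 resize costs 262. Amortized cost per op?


Formula: Amortized cost = Total cost / Operations
Total cost = (56 * 5) + (1 * 262)
Total cost = 280 + 262 = 542
Amortized = 542 / 57 = 9.5088

9.5088


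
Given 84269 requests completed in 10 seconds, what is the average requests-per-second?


Formula: throughput = requests / seconds
throughput = 84269 / 10
throughput = 8426.9 requests/second

8426.9 requests/second


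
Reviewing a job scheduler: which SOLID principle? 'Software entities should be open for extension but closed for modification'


This describes the Open/Closed Principle (OCP)

Open/Closed Principle (OCP)


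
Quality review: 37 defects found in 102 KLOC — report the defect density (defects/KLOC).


Defect density = defects / KLOC
Defect density = 37 / 102
Defect density = 0.363 defects/KLOC

0.363 defects/KLOC


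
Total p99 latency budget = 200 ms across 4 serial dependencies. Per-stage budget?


Formula: per_stage = total_budget / stages
per_stage = 200 / 4
per_stage = 50.0 ms

50.0 ms


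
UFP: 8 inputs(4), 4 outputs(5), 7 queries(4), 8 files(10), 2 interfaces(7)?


UFP = EI*4 + EO*5 + EQ*4 + ILF*10 + EIF*7
UFP = 8*4 + 4*5 + 7*4 + 8*10 + 2*7
UFP = 32 + 20 + 28 + 80 + 14
UFP = 174

174


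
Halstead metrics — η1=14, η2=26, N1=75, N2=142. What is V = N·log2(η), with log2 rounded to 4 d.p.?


Formula: V = N * log2(η), where N = N1 + N2 and η = η1 + η2
η = 14 + 26 = 40
N = 75 + 142 = 217
log2(40) ≈ 5.3219
V = 217 * 5.3219 = 1154.85

1154.85


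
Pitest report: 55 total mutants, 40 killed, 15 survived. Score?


Mutation score = killed / total * 100
Mutation score = 40 / 55 * 100
Mutation score = 72.73%

72.73%


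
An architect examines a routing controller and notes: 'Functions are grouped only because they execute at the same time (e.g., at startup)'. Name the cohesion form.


Reasoning: Related by timing only
Type: Temporal cohesion

Temporal cohesion


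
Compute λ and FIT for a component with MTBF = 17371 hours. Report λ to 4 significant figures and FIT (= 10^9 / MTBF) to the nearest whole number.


Formula: λ = 1 / MTBF; FIT = λ × 1e9 = 1e9 / MTBF
λ = 1 / 17371 ≈ 5.757e-05 failures/hour
FIT = 1e9 / 17371 ≈ 57567 failures per 1e9 hours (nearest whole number)

λ = 5.757e-05 /h, FIT = 57567


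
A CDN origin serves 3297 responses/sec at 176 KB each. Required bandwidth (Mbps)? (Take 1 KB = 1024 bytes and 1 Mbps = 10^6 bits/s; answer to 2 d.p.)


Formula: Mbps = payload_bytes * RPS * 8 / 1e6
Payload per request = 176 KB = 176 * 1024 = 180224 bytes
Total bytes/sec = 180224 * 3297 = 594198528
Total bits/sec = 594198528 * 8 = 4753588224
Mbps = 4753588224 / 1e6 = 4753.59

4753.59 Mbps


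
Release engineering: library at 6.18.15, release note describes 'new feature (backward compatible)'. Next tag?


Current: 6.18.15
Change category: 'new feature (backward compatible)' → minor bump
SemVer rule: minor bump → increment MINOR, reset PATCH to 0 (MAJOR unchanged)
New: 6.19.0

6.19.0


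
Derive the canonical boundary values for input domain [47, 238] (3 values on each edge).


Range: [47, 238]
Boundaries: just below min, min, min+1, max-1, max, just above max
Values: [46, 47, 48, 237, 238, 239]

[46, 47, 48, 237, 238, 239]


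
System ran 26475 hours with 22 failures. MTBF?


Formula: MTBF = Total operating time / Number of failures
MTBF = 26475 / 22
MTBF = 1203.41 hours

1203.41 hours


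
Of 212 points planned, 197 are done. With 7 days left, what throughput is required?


Formula: Required rate = Remaining points / Days left
Remaining = 212 - 197 = 15 points
Required rate = 15 / 7 = 2.14 points/day

2.14 points/day


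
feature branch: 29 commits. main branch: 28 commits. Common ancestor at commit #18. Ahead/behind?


Common ancestor: commit #18
feature commits after divergence: 29 - 18 = 11
main commits after divergence: 28 - 18 = 10
feature is 11 commits ahead of main
main is 10 commits ahead of feature

feature ahead: 11, main ahead: 10


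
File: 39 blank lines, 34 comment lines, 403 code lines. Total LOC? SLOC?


Total LOC = blank + comment + code
Total LOC = 39 + 34 + 403 = 476
SLOC (source only) = code = 403

Total LOC: 476, SLOC: 403


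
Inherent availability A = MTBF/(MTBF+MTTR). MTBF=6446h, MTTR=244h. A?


Availability = MTBF / (MTBF + MTTR)
Availability = 6446 / (6446 + 244)
Availability = 6446 / 6690
Availability = 96.3528%

96.3528%


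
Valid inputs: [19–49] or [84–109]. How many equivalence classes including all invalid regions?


Valid ranges: [19,49] and [84,109]
Class 1: x < 19 — invalid
Class 2: 19 ≤ x ≤ 49 — valid
Class 3: 49 < x < 84 — invalid (gap between ranges)
Class 4: 84 ≤ x ≤ 109 — valid
Class 5: x > 109 — invalid
Total equivalence classes: 5

5 equivalence classes


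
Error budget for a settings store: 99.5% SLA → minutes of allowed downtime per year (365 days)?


Formula: allowed downtime = period * (100 - SLA) / 100
Period (year (365 days)) = 525600 minutes
Unavailability fraction = (100 - 99.5) / 100
Allowed downtime = 525600 * (100 - 99.5) / 100
Allowed downtime = 2628.0 minutes

2628.0 minutes


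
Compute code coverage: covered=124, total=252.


Coverage = covered / total * 100
Coverage = 124 / 252 * 100
Coverage = 49.21%

49.21%


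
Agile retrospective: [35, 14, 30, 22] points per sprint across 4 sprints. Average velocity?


Formula: Avg velocity = Total points / Number of sprints
Points: [35, 14, 30, 22]
Sum = 35 + 14 + 30 + 22 = 101
Avg velocity = 101 / 4 = 25.25 points/sprint

25.25 points/sprint


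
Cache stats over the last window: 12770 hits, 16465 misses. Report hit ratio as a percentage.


Formula: hit rate = hits / (hits + misses) * 100
hit rate = 12770 / (12770 + 16465) * 100
hit rate = 12770 / 29235 * 100
hit rate = 43.68%

43.68%


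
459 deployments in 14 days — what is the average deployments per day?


Formula: deployments per day = releases / days
= 459 / 14
= 32.786 deploys/day
(equivalently, 229.5 deploys/week)

32.786 deploys/day


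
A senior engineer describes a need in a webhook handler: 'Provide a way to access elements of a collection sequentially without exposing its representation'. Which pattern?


This matches the Iterator pattern

Iterator


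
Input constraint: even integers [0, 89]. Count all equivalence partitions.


Constraint: even integers in [0, 89]
Class 1: x < 0 — out-of-range invalid
Class 2: x in [0,89] but odd — wrong type invalid
Class 3: x in [0,89] and even — valid
Class 4: x > 89 — out-of-range invalid
Total equivalence classes: 4

4 equivalence classes


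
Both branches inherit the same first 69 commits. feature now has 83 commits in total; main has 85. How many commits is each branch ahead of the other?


Common ancestor: commit #69
feature commits after divergence: 83 - 69 = 14
main commits after divergence: 85 - 69 = 16
feature is 14 commits ahead of main
main is 16 commits ahead of feature

feature ahead: 14, main ahead: 16


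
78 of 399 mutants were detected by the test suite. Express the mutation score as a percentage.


Mutation score = killed / total * 100
Mutation score = 78 / 399 * 100
Mutation score = 19.55%

19.55%


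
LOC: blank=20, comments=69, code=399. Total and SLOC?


Total LOC = blank + comment + code
Total LOC = 20 + 69 + 399 = 488
SLOC (source only) = code = 399

Total LOC: 488, SLOC: 399


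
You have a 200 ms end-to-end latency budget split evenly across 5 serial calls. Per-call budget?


Formula: per_stage = total_budget / stages
per_stage = 200 / 5
per_stage = 40.0 ms

40.0 ms


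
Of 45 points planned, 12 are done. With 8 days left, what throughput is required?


Formula: Required rate = Remaining points / Days left
Remaining = 45 - 12 = 33 points
Required rate = 33 / 8 = 4.13 points/day

4.13 points/day


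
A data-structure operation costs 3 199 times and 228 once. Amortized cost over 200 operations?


Formula: Amortized cost = Total cost / Operations
Total cost = (199 * 3) + (1 * 228)
Total cost = 597 + 228 = 825
Amortized = 825 / 200 = 4.125

4.125


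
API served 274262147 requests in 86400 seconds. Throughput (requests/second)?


Formula: throughput = requests / seconds
throughput = 274262147 / 86400
throughput = 3174.33 requests/second

3174.33 requests/second


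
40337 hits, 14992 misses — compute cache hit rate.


Formula: hit rate = hits / (hits + misses) * 100
hit rate = 40337 / (40337 + 14992) * 100
hit rate = 40337 / 55329 * 100
hit rate = 72.9%

72.9%


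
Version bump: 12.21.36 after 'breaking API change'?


Current: 12.21.36
Change category: 'breaking API change' → major bump
SemVer rule: major bump → increment MAJOR, reset MINOR and PATCH to 0
New: 13.0.0

13.0.0


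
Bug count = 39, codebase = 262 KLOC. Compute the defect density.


Defect density = defects / KLOC
Defect density = 39 / 262
Defect density = 0.149 defects/KLOC

0.149 defects/KLOC


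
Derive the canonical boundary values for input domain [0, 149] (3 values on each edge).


Range: [0, 149]
Boundaries: just below min, min, min+1, max-1, max, just above max
Values: [-1, 0, 1, 148, 149, 150]

[-1, 0, 1, 148, 149, 150]


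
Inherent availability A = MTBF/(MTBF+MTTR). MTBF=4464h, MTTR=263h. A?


Availability = MTBF / (MTBF + MTTR)
Availability = 4464 / (4464 + 263)
Availability = 4464 / 4727
Availability = 94.4362%

94.4362%


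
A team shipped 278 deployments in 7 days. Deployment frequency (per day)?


Formula: deployments per day = releases / days
= 278 / 7
= 39.714 deploys/day
(equivalently, 278.0 deploys/week)

39.714 deploys/day


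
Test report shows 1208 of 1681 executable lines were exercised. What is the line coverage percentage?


Coverage = covered / total * 100
Coverage = 1208 / 1681 * 100
Coverage = 71.86%

71.86%


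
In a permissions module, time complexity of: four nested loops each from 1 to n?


Reasoning: four levels of nesting
Complexity: O(n^4)

O(n^4)


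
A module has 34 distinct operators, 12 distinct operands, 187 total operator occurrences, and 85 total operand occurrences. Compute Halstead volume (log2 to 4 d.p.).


Formula: V = N * log2(η), where N = N1 + N2 and η = η1 + η2
η = 34 + 12 = 46
N = 187 + 85 = 272
log2(46) ≈ 5.5236
V = 272 * 5.5236 = 1502.42

1502.42


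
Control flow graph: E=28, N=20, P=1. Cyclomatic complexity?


Formula: V(G) = E - N + 2P
V(G) = 28 - 20 + 2*1
V(G) = 8 + 2
V(G) = 10

10


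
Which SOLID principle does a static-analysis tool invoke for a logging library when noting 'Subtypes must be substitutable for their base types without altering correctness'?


This describes the Liskov Substitution Principle (LSP)

Liskov Substitution Principle (LSP)


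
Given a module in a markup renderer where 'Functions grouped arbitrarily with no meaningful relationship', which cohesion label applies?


Reasoning: Worst: random grouping
Type: Coincidental cohesion

Coincidental cohesion


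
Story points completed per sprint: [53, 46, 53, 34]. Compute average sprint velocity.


Formula: Avg velocity = Total points / Number of sprints
Points: [53, 46, 53, 34]
Sum = 53 + 46 + 53 + 34 = 186
Avg velocity = 186 / 4 = 46.5 points/sprint

46.5 points/sprint


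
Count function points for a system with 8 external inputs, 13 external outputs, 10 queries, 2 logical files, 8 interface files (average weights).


UFP = EI*4 + EO*5 + EQ*4 + ILF*10 + EIF*7
UFP = 8*4 + 13*5 + 10*4 + 2*10 + 8*7
UFP = 32 + 65 + 40 + 20 + 56
UFP = 213

213


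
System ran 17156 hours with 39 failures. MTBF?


Formula: MTBF = Total operating time / Number of failures
MTBF = 17156 / 39
MTBF = 439.9 hours

439.9 hours


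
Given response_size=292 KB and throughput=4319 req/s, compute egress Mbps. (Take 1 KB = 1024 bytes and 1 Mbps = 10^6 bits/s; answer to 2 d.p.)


Formula: Mbps = payload_bytes * RPS * 8 / 1e6
Payload per request = 292 KB = 292 * 1024 = 299008 bytes
Total bytes/sec = 299008 * 4319 = 1291415552
Total bits/sec = 1291415552 * 8 = 10331324416
Mbps = 10331324416 / 1e6 = 10331.32

10331.32 Mbps


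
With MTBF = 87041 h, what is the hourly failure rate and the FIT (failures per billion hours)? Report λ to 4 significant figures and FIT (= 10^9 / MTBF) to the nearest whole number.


Formula: λ = 1 / MTBF; FIT = λ × 1e9 = 1e9 / MTBF
λ = 1 / 87041 ≈ 1.149e-05 failures/hour
FIT = 1e9 / 87041 ≈ 11489 failures per 1e9 hours (nearest whole number)

λ = 1.149e-05 /h, FIT = 11489


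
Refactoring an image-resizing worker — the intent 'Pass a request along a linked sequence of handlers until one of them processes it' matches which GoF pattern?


This matches the Chain of Responsibility pattern

Chain of Responsibility


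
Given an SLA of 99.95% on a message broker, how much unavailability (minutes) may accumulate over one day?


Formula: allowed downtime = period * (100 - SLA) / 100
Period (day) = 1440 minutes
Unavailability fraction = (100 - 99.95) / 100
Allowed downtime = 1440 * (100 - 99.95) / 100
Allowed downtime = 0.72 minutes

0.72 minutes


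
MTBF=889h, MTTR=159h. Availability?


Availability = MTBF / (MTBF + MTTR)
Availability = 889 / (889 + 159)
Availability = 889 / 1048
Availability = 84.8282%

84.8282%


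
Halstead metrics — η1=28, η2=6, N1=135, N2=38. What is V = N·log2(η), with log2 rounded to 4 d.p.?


Formula: V = N * log2(η), where N = N1 + N2 and η = η1 + η2
η = 28 + 6 = 34
N = 135 + 38 = 173
log2(34) ≈ 5.0875
V = 173 * 5.0875 = 880.14

880.14


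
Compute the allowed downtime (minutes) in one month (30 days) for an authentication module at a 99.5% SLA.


Formula: allowed downtime = period * (100 - SLA) / 100
Period (month (30 days)) = 43200 minutes
Unavailability fraction = (100 - 99.5) / 100
Allowed downtime = 43200 * (100 - 99.5) / 100
Allowed downtime = 216.0 minutes

216.0 minutes


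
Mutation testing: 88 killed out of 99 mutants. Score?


Mutation score = killed / total * 100
Mutation score = 88 / 99 * 100
Mutation score = 88.89%

88.89%


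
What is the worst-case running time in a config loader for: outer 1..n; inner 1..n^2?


Reasoning: n times n^2
Complexity: O(n^3)

O(n^3)


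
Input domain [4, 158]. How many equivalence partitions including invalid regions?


Valid range: [4, 158]
Class 1: x < 4 — invalid
Class 2: 4 ≤ x ≤ 158 — valid
Class 3: x > 158 — invalid
Total equivalence classes: 3

3 equivalence classes


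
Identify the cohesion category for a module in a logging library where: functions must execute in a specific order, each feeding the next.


Reasoning: Output of one is input to next
Type: Sequential cohesion

Sequential cohesion


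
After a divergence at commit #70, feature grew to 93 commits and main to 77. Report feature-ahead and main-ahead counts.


Common ancestor: commit #70
feature commits after divergence: 93 - 70 = 23
main commits after divergence: 77 - 70 = 7
feature is 23 commits ahead of main
main is 7 commits ahead of feature

feature ahead: 23, main ahead: 7


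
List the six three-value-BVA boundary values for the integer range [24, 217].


Range: [24, 217]
Boundaries: just below min, min, min+1, max-1, max, just above max
Values: [23, 24, 25, 216, 217, 218]

[23, 24, 25, 216, 217, 218]


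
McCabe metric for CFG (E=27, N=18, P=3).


Formula: V(G) = E - N + 2P
V(G) = 27 - 18 + 2*3
V(G) = 9 + 6
V(G) = 15

15


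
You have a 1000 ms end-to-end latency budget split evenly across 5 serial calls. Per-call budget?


Formula: per_stage = total_budget / stages
per_stage = 1000 / 5
per_stage = 200.0 ms

200.0 ms


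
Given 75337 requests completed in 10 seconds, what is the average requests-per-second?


Formula: throughput = requests / seconds
throughput = 75337 / 10
throughput = 7533.7 requests/second

7533.7 requests/second


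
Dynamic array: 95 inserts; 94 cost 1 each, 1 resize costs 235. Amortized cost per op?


Formula: Amortized cost = Total cost / Operations
Total cost = (94 * 1) + (1 * 235)
Total cost = 94 + 235 = 329
Amortized = 329 / 95 = 3.4632

3.4632


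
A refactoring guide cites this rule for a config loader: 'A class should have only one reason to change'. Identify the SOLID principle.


This describes the Single Responsibility Principle (SRP)

Single Responsibility Principle (SRP)


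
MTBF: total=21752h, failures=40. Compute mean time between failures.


Formula: MTBF = Total operating time / Number of failures
MTBF = 21752 / 40
MTBF = 543.8 hours

543.8 hours


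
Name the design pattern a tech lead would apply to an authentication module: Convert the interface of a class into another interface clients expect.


This matches the Adapter pattern

Adapter


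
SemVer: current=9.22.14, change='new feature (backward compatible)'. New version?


Current: 9.22.14
Change category: 'new feature (backward compatible)' → minor bump
SemVer rule: minor bump → increment MINOR, reset PATCH to 0 (MAJOR unchanged)
New: 9.23.0

9.23.0


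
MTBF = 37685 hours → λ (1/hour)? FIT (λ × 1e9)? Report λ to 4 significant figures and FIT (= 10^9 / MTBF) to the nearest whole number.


Formula: λ = 1 / MTBF; FIT = λ × 1e9 = 1e9 / MTBF
λ = 1 / 37685 ≈ 2.654e-05 failures/hour
FIT = 1e9 / 37685 ≈ 26536 failures per 1e9 hours (nearest whole number)

λ = 2.654e-05 /h, FIT = 26536


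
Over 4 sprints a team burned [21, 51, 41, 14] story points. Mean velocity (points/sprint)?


Formula: Avg velocity = Total points / Number of sprints
Points: [21, 51, 41, 14]
Sum = 21 + 51 + 41 + 14 = 127
Avg velocity = 127 / 4 = 31.75 points/sprint

31.75 points/sprint


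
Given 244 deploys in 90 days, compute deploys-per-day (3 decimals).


Formula: deployments per day = releases / days
= 244 / 90
= 2.711 deploys/day
(equivalently, 18.98 deploys/week)

2.711 deploys/day


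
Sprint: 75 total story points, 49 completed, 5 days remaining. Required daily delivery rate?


Formula: Required rate = Remaining points / Days left
Remaining = 75 - 49 = 26 points
Required rate = 26 / 5 = 5.2 points/day

5.2 points/day


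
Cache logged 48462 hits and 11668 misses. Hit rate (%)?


Formula: hit rate = hits / (hits + misses) * 100
hit rate = 48462 / (48462 + 11668) * 100
hit rate = 48462 / 60130 * 100
hit rate = 80.6%

80.6%


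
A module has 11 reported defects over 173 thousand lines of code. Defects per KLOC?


Defect density = defects / KLOC
Defect density = 11 / 173
Defect density = 0.064 defects/KLOC

0.064 defects/KLOC


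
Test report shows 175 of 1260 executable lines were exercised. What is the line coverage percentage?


Coverage = covered / total * 100
Coverage = 175 / 1260 * 100
Coverage = 13.89%

13.89%


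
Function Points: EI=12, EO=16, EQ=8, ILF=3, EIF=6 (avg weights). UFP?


UFP = EI*4 + EO*5 + EQ*4 + ILF*10 + EIF*7
UFP = 12*4 + 16*5 + 8*4 + 3*10 + 6*7
UFP = 48 + 80 + 32 + 30 + 42
UFP = 232

232


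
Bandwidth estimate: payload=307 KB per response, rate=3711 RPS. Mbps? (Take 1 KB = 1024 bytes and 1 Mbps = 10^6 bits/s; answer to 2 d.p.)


Formula: Mbps = payload_bytes * RPS * 8 / 1e6
Payload per request = 307 KB = 307 * 1024 = 314368 bytes
Total bytes/sec = 314368 * 3711 = 1166619648
Total bits/sec = 1166619648 * 8 = 9332957184
Mbps = 9332957184 / 1e6 = 9332.96

9332.96 Mbps


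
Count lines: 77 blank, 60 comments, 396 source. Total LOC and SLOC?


Total LOC = blank + comment + code
Total LOC = 77 + 60 + 396 = 533
SLOC (source only) = code = 396

Total LOC: 533, SLOC: 396


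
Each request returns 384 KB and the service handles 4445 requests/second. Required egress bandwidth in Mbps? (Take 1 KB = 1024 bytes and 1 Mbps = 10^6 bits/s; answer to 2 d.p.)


Formula: Mbps = payload_bytes * RPS * 8 / 1e6
Payload per request = 384 KB = 384 * 1024 = 393216 bytes
Total bytes/sec = 393216 * 4445 = 1747845120
Total bits/sec = 1747845120 * 8 = 13982760960
Mbps = 13982760960 / 1e6 = 13982.76

13982.76 Mbps


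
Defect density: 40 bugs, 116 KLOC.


Defect density = defects / KLOC
Defect density = 40 / 116
Defect density = 0.345 defects/KLOC

0.345 defects/KLOC


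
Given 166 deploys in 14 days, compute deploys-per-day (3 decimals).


Formula: deployments per day = releases / days
= 166 / 14
= 11.857 deploys/day
(equivalently, 83.0 deploys/week)

11.857 deploys/day


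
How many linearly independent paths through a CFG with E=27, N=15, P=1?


Formula: V(G) = E - N + 2P
V(G) = 27 - 15 + 2*1
V(G) = 12 + 2
V(G) = 14

14


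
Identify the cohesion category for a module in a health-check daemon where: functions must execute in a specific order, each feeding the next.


Reasoning: Output of one is input to next
Type: Sequential cohesion

Sequential cohesion


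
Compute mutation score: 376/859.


Mutation score = killed / total * 100
Mutation score = 376 / 859 * 100
Mutation score = 43.77%

43.77%


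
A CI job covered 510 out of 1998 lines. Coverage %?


Coverage = covered / total * 100
Coverage = 510 / 1998 * 100
Coverage = 25.53%

25.53%


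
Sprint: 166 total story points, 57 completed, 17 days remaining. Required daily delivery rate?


Formula: Required rate = Remaining points / Days left
Remaining = 166 - 57 = 109 points
Required rate = 109 / 17 = 6.41 points/day

6.41 points/day


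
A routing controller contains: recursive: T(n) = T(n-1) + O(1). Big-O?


Reasoning: linear recursion with constant work per frame
Complexity: O(n)

O(n)


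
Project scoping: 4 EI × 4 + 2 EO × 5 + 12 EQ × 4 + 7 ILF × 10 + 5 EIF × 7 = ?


UFP = EI*4 + EO*5 + EQ*4 + ILF*10 + EIF*7
UFP = 4*4 + 2*5 + 12*4 + 7*10 + 5*7
UFP = 16 + 10 + 48 + 70 + 35
UFP = 179

179


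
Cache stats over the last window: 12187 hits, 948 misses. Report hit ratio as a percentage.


Formula: hit rate = hits / (hits + misses) * 100
hit rate = 12187 / (12187 + 948) * 100
hit rate = 12187 / 13135 * 100
hit rate = 92.78%

92.78%


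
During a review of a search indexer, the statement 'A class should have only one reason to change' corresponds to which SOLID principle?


This describes the Single Responsibility Principle (SRP)

Single Responsibility Principle (SRP)


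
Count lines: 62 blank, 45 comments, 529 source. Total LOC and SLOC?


Total LOC = blank + comment + code
Total LOC = 62 + 45 + 529 = 636
SLOC (source only) = code = 529

Total LOC: 636, SLOC: 529


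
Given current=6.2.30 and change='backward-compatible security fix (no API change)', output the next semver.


Current: 6.2.30
Change category: 'backward-compatible security fix (no API change)' → patch bump
SemVer rule: patch bump → increment PATCH (MAJOR and MINOR unchanged)
New: 6.2.31

6.2.31


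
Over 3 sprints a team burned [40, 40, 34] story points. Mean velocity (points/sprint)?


Formula: Avg velocity = Total points / Number of sprints
Points: [40, 40, 34]
Sum = 40 + 40 + 34 = 114
Avg velocity = 114 / 3 = 38.0 points/sprint

38.0 points/sprint


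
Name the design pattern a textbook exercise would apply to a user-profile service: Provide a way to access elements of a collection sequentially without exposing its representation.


This matches the Iterator pattern

Iterator


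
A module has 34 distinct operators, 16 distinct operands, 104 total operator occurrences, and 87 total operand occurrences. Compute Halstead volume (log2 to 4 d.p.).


Formula: V = N * log2(η), where N = N1 + N2 and η = η1 + η2
η = 34 + 16 = 50
N = 104 + 87 = 191
log2(50) ≈ 5.6439
V = 191 * 5.6439 = 1077.98

1077.98


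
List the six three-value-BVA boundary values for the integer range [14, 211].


Range: [14, 211]
Boundaries: just below min, min, min+1, max-1, max, just above max
Values: [13, 14, 15, 210, 211, 212]

[13, 14, 15, 210, 211, 212]


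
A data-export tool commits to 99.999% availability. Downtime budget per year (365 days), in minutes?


Formula: allowed downtime = period * (100 - SLA) / 100
Period (year (365 days)) = 525600 minutes
Unavailability fraction = (100 - 99.999) / 100
Allowed downtime = 525600 * (100 - 99.999) / 100
Allowed downtime = 5.256 minutes

5.256 minutes


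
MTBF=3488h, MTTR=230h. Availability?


Availability = MTBF / (MTBF + MTTR)
Availability = 3488 / (3488 + 230)
Availability = 3488 / 3718
Availability = 93.8139%

93.8139%


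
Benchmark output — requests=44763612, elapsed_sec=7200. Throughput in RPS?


Formula: throughput = requests / seconds
throughput = 44763612 / 7200
throughput = 6217.17 requests/second

6217.17 requests/second


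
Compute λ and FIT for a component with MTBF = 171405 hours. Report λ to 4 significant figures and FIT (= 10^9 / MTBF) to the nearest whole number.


Formula: λ = 1 / MTBF; FIT = λ × 1e9 = 1e9 / MTBF
λ = 1 / 171405 ≈ 5.834e-06 failures/hour
FIT = 1e9 / 171405 ≈ 5834 failures per 1e9 hours (nearest whole number)

λ = 5.834e-06 /h, FIT = 5834


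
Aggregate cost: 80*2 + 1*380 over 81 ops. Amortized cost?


Formula: Amortized cost = Total cost / Operations
Total cost = (80 * 2) + (1 * 380)
Total cost = 160 + 380 = 540
Amortized = 540 / 81 = 6.6667

6.6667


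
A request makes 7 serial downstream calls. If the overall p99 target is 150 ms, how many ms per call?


Formula: per_stage = total_budget / stages
per_stage = 150 / 7
per_stage = 21.43 ms

21.43 ms


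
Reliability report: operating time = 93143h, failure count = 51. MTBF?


Formula: MTBF = Total operating time / Number of failures
MTBF = 93143 / 51
MTBF = 1826.33 hours

1826.33 hours


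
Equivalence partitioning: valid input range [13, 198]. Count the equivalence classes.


Valid range: [13, 198]
Class 1: x < 13 — invalid
Class 2: 13 ≤ x ≤ 198 — valid
Class 3: x > 198 — invalid
Total equivalence classes: 3

3 equivalence classes


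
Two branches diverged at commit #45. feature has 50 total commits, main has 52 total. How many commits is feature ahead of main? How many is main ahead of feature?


Common ancestor: commit #45
feature commits after divergence: 50 - 45 = 5
main commits after divergence: 52 - 45 = 7
feature is 5 commits ahead of main
main is 7 commits ahead of feature

feature ahead: 5, main ahead: 7


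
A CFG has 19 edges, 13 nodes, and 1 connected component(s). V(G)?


Formula: V(G) = E - N + 2P
V(G) = 19 - 13 + 2*1
V(G) = 6 + 2
V(G) = 8

8


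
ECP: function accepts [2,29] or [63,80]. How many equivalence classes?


Valid ranges: [2,29] and [63,80]
Class 1: x < 2 — invalid
Class 2: 2 ≤ x ≤ 29 — valid
Class 3: 29 < x < 63 — invalid (gap between ranges)
Class 4: 63 ≤ x ≤ 80 — valid
Class 5: x > 80 — invalid
Total equivalence classes: 5

5 equivalence classes


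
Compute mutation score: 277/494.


Mutation score = killed / total * 100
Mutation score = 277 / 494 * 100
Mutation score = 56.07%

56.07%


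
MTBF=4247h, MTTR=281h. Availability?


Availability = MTBF / (MTBF + MTTR)
Availability = 4247 / (4247 + 281)
Availability = 4247 / 4528
Availability = 93.7942%

93.7942%


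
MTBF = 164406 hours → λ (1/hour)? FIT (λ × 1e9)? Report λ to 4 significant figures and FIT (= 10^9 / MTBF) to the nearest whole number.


Formula: λ = 1 / MTBF; FIT = λ × 1e9 = 1e9 / MTBF
λ = 1 / 164406 ≈ 6.083e-06 failures/hour
FIT = 1e9 / 164406 ≈ 6083 failures per 1e9 hours (nearest whole number)

λ = 6.083e-06 /h, FIT = 6083


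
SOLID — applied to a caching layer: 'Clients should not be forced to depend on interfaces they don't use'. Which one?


This describes the Interface Segregation Principle (ISP)

Interface Segregation Principle (ISP)


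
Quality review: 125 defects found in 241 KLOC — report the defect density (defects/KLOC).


Defect density = defects / KLOC
Defect density = 125 / 241
Defect density = 0.519 defects/KLOC

0.519 defects/KLOC


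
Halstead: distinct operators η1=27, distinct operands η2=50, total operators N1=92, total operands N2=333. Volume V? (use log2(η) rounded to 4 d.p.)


Formula: V = N * log2(η), where N = N1 + N2 and η = η1 + η2
η = 27 + 50 = 77
N = 92 + 333 = 425
log2(77) ≈ 6.2668
V = 425 * 6.2668 = 2663.39

2663.39


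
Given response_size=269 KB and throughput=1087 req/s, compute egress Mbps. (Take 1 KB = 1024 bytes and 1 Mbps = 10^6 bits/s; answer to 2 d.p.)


Formula: Mbps = payload_bytes * RPS * 8 / 1e6
Payload per request = 269 KB = 269 * 1024 = 275456 bytes
Total bytes/sec = 275456 * 1087 = 299420672
Total bits/sec = 299420672 * 8 = 2395365376
Mbps = 2395365376 / 1e6 = 2395.37

2395.37 Mbps


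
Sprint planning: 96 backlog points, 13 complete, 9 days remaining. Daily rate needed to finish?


Formula: Required rate = Remaining points / Days left
Remaining = 96 - 13 = 83 points
Required rate = 83 / 9 = 9.22 points/day

9.22 points/day


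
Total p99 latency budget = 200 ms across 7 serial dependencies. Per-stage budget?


Formula: per_stage = total_budget / stages
per_stage = 200 / 7
per_stage = 28.57 ms

28.57 ms


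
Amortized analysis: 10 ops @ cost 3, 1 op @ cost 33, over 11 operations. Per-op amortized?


Formula: Amortized cost = Total cost / Operations
Total cost = (10 * 3) + (1 * 33)
Total cost = 30 + 33 = 63
Amortized = 63 / 11 = 5.7273

5.7273


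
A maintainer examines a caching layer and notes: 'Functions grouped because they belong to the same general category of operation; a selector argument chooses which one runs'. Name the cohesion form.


Reasoning: Grouped by category of activity, not by data or sequence
Type: Logical cohesion

Logical cohesion


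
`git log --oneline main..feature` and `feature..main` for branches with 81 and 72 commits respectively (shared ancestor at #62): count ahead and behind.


Common ancestor: commit #62
feature commits after divergence: 81 - 62 = 19
main commits after divergence: 72 - 62 = 10
feature is 19 commits ahead of main
main is 10 commits ahead of feature

feature ahead: 19, main ahead: 10


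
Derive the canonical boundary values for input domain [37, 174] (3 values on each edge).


Range: [37, 174]
Boundaries: just below min, min, min+1, max-1, max, just above max
Values: [36, 37, 38, 173, 174, 175]

[36, 37, 38, 173, 174, 175]


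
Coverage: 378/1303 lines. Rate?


Coverage = covered / total * 100
Coverage = 378 / 1303 * 100
Coverage = 29.01%

29.01%


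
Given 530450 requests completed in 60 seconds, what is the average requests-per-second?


Formula: throughput = requests / seconds
throughput = 530450 / 60
throughput = 8840.83 requests/second

8840.83 requests/second


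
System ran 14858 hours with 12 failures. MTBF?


Formula: MTBF = Total operating time / Number of failures
MTBF = 14858 / 12
MTBF = 1238.17 hours

1238.17 hours


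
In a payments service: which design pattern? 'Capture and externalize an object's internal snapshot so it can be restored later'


This matches the Memento pattern

Memento


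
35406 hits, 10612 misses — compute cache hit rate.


Formula: hit rate = hits / (hits + misses) * 100
hit rate = 35406 / (35406 + 10612) * 100
hit rate = 35406 / 46018 * 100
hit rate = 76.94%

76.94%


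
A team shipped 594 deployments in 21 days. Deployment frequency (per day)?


Formula: deployments per day = releases / days
= 594 / 21
= 28.286 deploys/day
(equivalently, 198.0 deploys/week)

28.286 deploys/day


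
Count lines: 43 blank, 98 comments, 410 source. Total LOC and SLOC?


Total LOC = blank + comment + code
Total LOC = 43 + 98 + 410 = 551
SLOC (source only) = code = 410

Total LOC: 551, SLOC: 410


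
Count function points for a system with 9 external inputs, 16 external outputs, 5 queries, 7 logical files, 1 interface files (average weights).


UFP = EI*4 + EO*5 + EQ*4 + ILF*10 + EIF*7
UFP = 9*4 + 16*5 + 5*4 + 7*10 + 1*7
UFP = 36 + 80 + 20 + 70 + 7
UFP = 213

213


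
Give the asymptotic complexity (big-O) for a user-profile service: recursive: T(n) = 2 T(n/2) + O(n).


Reasoning: master theorem case 2 (merge-sort recurrence)
Complexity: O(n log n)

O(n log n)


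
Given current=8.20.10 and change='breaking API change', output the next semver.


Current: 8.20.10
Change category: 'breaking API change' → major bump
SemVer rule: major bump → increment MAJOR, reset MINOR and PATCH to 0
New: 9.0.0

9.0.0


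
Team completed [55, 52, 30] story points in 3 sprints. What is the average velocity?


Formula: Avg velocity = Total points / Number of sprints
Points: [55, 52, 30]
Sum = 55 + 52 + 30 = 137
Avg velocity = 137 / 3 = 45.67 points/sprint

45.67 points/sprint


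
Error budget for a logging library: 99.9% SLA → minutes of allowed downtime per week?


Formula: allowed downtime = period * (100 - SLA) / 100
Period (week) = 10080 minutes
Unavailability fraction = (100 - 99.9) / 100
Allowed downtime = 10080 * (100 - 99.9) / 100
Allowed downtime = 10.08 minutes

10.08 minutes


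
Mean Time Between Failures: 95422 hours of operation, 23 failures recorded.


Formula: MTBF = Total operating time / Number of failures
MTBF = 95422 / 23
MTBF = 4148.78 hours

4148.78 hours


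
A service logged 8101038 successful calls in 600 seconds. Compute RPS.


Formula: throughput = requests / seconds
throughput = 8101038 / 600
throughput = 13501.73 requests/second

13501.73 requests/second


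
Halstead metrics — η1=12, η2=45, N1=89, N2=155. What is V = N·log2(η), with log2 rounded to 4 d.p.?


Formula: V = N * log2(η), where N = N1 + N2 and η = η1 + η2
η = 12 + 45 = 57
N = 89 + 155 = 244
log2(57) ≈ 5.8329
V = 244 * 5.8329 = 1423.23

1423.23


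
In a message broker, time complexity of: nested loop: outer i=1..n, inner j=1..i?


Reasoning: triangle: n(n+1)/2 ~ n^2/2
Complexity: O(n^2)

O(n^2)


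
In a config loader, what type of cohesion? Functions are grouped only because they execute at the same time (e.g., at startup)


Reasoning: Related by timing only
Type: Temporal cohesion

Temporal cohesion


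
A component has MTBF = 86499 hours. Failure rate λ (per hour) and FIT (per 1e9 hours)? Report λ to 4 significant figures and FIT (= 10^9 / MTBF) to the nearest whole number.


Formula: λ = 1 / MTBF; FIT = λ × 1e9 = 1e9 / MTBF
λ = 1 / 86499 ≈ 1.156e-05 failures/hour
FIT = 1e9 / 86499 ≈ 11561 failures per 1e9 hours (nearest whole number)

λ = 1.156e-05 /h, FIT = 11561


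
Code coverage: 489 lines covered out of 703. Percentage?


Coverage = covered / total * 100
Coverage = 489 / 703 * 100
Coverage = 69.56%

69.56%


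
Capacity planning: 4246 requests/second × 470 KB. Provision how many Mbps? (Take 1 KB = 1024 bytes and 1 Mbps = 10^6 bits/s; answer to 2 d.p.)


Formula: Mbps = payload_bytes * RPS * 8 / 1e6
Payload per request = 470 KB = 470 * 1024 = 481280 bytes
Total bytes/sec = 481280 * 4246 = 2043514880
Total bits/sec = 2043514880 * 8 = 16348119040
Mbps = 16348119040 / 1e6 = 16348.12

16348.12 Mbps


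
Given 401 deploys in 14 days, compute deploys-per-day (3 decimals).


Formula: deployments per day = releases / days
= 401 / 14
= 28.643 deploys/day
(equivalently, 200.5 deploys/week)

28.643 deploys/day


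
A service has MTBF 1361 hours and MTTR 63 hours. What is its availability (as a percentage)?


Availability = MTBF / (MTBF + MTTR)
Availability = 1361 / (1361 + 63)
Availability = 1361 / 1424
Availability = 95.5758%

95.5758%


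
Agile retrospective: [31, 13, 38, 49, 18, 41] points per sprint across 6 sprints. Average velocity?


Formula: Avg velocity = Total points / Number of sprints
Points: [31, 13, 38, 49, 18, 41]
Sum = 31 + 13 + 38 + 49 + 18 + 41 = 190
Avg velocity = 190 / 6 = 31.67 points/sprint

31.67 points/sprint


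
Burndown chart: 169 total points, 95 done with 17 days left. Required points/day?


Formula: Required rate = Remaining points / Days left
Remaining = 169 - 95 = 74 points
Required rate = 74 / 17 = 4.35 points/day

4.35 points/day


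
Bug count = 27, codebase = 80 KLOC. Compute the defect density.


Defect density = defects / KLOC
Defect density = 27 / 80
Defect density = 0.338 defects/KLOC

0.338 defects/KLOC


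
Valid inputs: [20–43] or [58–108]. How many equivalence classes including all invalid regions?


Valid ranges: [20,43] and [58,108]
Class 1: x < 20 — invalid
Class 2: 20 ≤ x ≤ 43 — valid
Class 3: 43 < x < 58 — invalid (gap between ranges)
Class 4: 58 ≤ x ≤ 108 — valid
Class 5: x > 108 — invalid
Total equivalence classes: 5

5 equivalence classes


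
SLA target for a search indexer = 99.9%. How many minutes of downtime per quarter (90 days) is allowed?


Formula: allowed downtime = period * (100 - SLA) / 100
Period (quarter (90 days)) = 129600 minutes
Unavailability fraction = (100 - 99.9) / 100
Allowed downtime = 129600 * (100 - 99.9) / 100
Allowed downtime = 129.6 minutes

129.6 minutes


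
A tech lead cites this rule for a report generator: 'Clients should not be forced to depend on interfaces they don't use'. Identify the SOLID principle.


This describes the Interface Segregation Principle (ISP)

Interface Segregation Principle (ISP)


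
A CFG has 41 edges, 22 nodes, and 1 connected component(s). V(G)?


Formula: V(G) = E - N + 2P
V(G) = 41 - 22 + 2*1
V(G) = 19 + 2
V(G) = 21

21


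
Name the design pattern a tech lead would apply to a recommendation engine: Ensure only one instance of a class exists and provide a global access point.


This matches the Singleton pattern

Singleton


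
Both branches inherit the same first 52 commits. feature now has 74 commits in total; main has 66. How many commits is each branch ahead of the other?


Common ancestor: commit #52
feature commits after divergence: 74 - 52 = 22
main commits after divergence: 66 - 52 = 14
feature is 22 commits ahead of main
main is 14 commits ahead of feature

feature ahead: 22, main ahead: 14


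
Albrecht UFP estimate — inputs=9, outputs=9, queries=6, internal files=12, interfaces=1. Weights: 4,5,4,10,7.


UFP = EI*4 + EO*5 + EQ*4 + ILF*10 + EIF*7
UFP = 9*4 + 9*5 + 6*4 + 12*10 + 1*7
UFP = 36 + 45 + 24 + 120 + 7
UFP = 232

232


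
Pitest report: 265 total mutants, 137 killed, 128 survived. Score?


Mutation score = killed / total * 100
Mutation score = 137 / 265 * 100
Mutation score = 51.7%

51.7%


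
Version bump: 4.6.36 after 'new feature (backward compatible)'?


Current: 4.6.36
Change category: 'new feature (backward compatible)' → minor bump
SemVer rule: minor bump → increment MINOR, reset PATCH to 0 (MAJOR unchanged)
New: 4.7.0

4.7.0


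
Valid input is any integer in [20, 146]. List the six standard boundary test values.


Range: [20, 146]
Boundaries: just below min, min, min+1, max-1, max, just above max
Values: [19, 20, 21, 145, 146, 147]

[19, 20, 21, 145, 146, 147]


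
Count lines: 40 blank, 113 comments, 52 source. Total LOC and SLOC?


Total LOC = blank + comment + code
Total LOC = 40 + 113 + 52 = 205
SLOC (source only) = code = 52

Total LOC: 205, SLOC: 52
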